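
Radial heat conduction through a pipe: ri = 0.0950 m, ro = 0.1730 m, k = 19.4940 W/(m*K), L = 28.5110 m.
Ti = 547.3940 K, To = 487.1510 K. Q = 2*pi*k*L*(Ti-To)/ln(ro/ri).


dT = 60.2430 K
ln(ro/ri) = 0.5994
Q = 2*pi*19.4940*28.5110*60.2430 / 0.5994 = 350972.0074 W

350972.0074 W


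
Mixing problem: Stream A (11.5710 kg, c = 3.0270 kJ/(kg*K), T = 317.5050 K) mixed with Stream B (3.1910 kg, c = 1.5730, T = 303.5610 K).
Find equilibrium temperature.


num = 12644.4522
den = 40.0449
Tf = 315.7572 K

315.7572 K


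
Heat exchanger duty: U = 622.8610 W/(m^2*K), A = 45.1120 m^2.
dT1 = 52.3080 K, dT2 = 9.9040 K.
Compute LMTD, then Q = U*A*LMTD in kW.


LMTD = 25.4799 K
Q = 622.8610 * 45.1120 * 25.4799 = 715948.4618 W = 715.9485 kW

715.9485 kW


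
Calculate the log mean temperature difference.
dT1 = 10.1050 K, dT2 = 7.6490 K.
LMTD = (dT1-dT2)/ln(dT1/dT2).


dT1/dT2 = 1.3211
ln(dT1/dT2) = 0.2785
LMTD = 2.4560 / 0.2785 = 8.8201 K

8.8201 K


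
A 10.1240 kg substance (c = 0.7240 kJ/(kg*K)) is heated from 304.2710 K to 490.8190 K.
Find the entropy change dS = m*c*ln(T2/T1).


T2/T1 = 1.6131
ln(T2/T1) = 0.4782
dS = 10.1240 * 0.7240 * 0.4782 = 3.5048 kJ/K

3.5048 kJ/K


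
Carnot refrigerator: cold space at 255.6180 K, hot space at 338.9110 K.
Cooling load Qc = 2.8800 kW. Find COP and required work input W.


COP = 255.6180 / 83.2930 = 3.0689
W = 2.8800 / 3.0689 = 0.9384 kW

COP = 3.0689, W = 0.9384 kW


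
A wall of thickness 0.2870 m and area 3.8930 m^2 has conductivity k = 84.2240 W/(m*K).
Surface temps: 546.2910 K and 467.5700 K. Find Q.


dT = 78.7210 K
Q = 84.2240 * 3.8930 * 78.7210 / 0.2870 = 89935.0484 W

89935.0484 W


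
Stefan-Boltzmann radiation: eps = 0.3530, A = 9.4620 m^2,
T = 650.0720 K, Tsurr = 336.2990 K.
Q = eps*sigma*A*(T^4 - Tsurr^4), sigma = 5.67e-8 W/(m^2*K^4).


T^4 = 1.7859e+11
Tsurr^4 = 1.2791e+10
Q = 0.3530 * 5.67e-8 * 9.4620 * 1.6579e+11 = 31398.6241 W

31398.6241 W


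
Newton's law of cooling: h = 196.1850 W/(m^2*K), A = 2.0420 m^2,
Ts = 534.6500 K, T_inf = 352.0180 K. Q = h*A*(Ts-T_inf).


dT = 182.6320 K
Q = 196.1850 * 2.0420 * 182.6320 = 73164.1635 W

73164.1635 W


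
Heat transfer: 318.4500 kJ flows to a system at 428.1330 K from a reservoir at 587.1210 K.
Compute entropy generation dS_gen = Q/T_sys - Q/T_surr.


dS_sys = 318.4500/428.1330 = 0.7438 kJ/K
dS_surr = -318.4500/587.1210 = -0.5424 kJ/K
dS_gen = 0.7438 - 0.5424 = 0.2014 kJ/K (irreversible)

dS_gen = 0.2014 kJ/K, irreversible


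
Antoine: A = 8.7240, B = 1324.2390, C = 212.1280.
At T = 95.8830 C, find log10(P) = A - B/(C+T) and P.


C+T = 308.0110
B/(C+T) = 4.2993
log10(P) = 8.7240 - 4.2993 = 4.4247
P = 10^4.4247 = 26587.4248 mmHg

26587.4248 mmHg


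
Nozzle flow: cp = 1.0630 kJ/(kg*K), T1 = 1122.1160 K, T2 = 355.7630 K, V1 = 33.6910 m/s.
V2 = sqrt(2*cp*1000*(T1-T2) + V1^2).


dT = 766.3530 K
2*cp*1000*dT = 1629266.4780
V1^2 = 1135.0835
V2 = sqrt(1630401.5615) = 1276.8718 m/s

1276.8718 m/s


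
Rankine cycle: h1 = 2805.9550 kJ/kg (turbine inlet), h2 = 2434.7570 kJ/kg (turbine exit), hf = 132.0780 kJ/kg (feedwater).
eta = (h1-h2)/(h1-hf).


W = 371.1980 kJ/kg
Q_in = 2673.8770 kJ/kg
eta = 0.1388 = 13.8824%

eta = 13.8824%


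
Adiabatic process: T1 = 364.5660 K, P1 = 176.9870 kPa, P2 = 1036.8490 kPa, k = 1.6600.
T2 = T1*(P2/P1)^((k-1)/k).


(k-1)/k = 0.3976
(P2/P1)^exp = 2.0196
T2 = 364.5660 * 2.0196 = 736.2677 K

736.2677 K


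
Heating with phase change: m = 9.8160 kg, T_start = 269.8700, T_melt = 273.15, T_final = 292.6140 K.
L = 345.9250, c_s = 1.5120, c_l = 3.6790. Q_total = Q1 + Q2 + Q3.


Q1 (sensible, solid) = 9.8160 * 1.5120 * 3.2800 = 48.6811 kJ
Q2 (latent) = 9.8160 * 345.9250 = 3395.5998 kJ
Q3 (sensible, liquid) = 9.8160 * 3.6790 * 19.4640 = 702.9047 kJ
Q_total = 4147.1856 kJ

4147.1856 kJ


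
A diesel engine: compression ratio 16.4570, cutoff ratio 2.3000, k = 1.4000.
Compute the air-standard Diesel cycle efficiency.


r^(k-1) = 3.0658
rc^k = 3.2094
eta = 0.6040 = 60.4036%

60.4036%


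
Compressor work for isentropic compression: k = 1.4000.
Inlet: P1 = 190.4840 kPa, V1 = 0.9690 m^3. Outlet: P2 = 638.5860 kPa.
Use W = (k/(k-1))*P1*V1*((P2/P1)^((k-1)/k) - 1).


(k-1)/k = 0.2857
(P2/P1)^exp = 1.4129
W = 3.5000 * 190.4840 * 0.9690 * (1.4129 - 1) = 266.7269 kJ

266.7269 kJ


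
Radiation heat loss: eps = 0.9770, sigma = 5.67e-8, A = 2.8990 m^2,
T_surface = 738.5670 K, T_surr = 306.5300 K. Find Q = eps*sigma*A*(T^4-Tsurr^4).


T^4 = 2.9755e+11
Tsurr^4 = 8.8286e+09
Q = 0.9770 * 5.67e-8 * 2.8990 * 2.8872e+11 = 46366.5135 W

46366.5135 W


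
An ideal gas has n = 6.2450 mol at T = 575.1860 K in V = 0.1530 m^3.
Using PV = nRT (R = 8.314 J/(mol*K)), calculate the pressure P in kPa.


P = nRT/V = 6.2450 * 8.314 * 575.1860 / 0.1530
= 29864.1920 / 0.1530 = 195190.7977 Pa = 195.1908 kPa

195.1908 kPa


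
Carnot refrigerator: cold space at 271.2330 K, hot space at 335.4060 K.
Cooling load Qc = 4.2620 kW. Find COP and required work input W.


COP = 271.2330 / 64.1730 = 4.2266
W = 4.2620 / 4.2266 = 1.0084 kW

COP = 4.2266, W = 1.0084 kW


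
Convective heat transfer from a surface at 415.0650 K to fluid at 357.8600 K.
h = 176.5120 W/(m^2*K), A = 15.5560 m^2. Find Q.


dT = 57.2050 K
Q = 176.5120 * 15.5560 * 57.2050 = 157074.6715 W

157074.6715 W


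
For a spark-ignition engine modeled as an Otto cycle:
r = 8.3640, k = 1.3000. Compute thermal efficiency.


r^(k-1) = 1.8911
eta = 1 - 1/1.8911 = 0.4712 = 47.1219%

47.1219%


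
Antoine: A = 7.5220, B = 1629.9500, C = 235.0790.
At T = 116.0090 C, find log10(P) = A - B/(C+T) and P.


C+T = 351.0880
B/(C+T) = 4.6426
log10(P) = 7.5220 - 4.6426 = 2.8794
P = 10^2.8794 = 757.5857 mmHg

757.5857 mmHg


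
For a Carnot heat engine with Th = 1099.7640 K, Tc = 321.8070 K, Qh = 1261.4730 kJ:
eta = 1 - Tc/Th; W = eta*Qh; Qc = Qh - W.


eta = 1 - 321.8070/1099.7640 = 0.7074
W = 0.7074 * 1261.4730 = 892.3476 kJ
Qc = 1261.4730 - 892.3476 = 369.1254 kJ

eta = 70.7385%, W = 892.3476 kJ, Qc = 369.1254 kJ


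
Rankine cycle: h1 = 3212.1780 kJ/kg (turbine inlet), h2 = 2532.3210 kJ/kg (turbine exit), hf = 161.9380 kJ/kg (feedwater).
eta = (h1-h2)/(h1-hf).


W = 679.8570 kJ/kg
Q_in = 3050.2400 kJ/kg
eta = 0.2229 = 22.2886%

eta = 22.2886%


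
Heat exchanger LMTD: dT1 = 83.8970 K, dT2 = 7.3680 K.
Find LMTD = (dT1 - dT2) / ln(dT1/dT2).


dT1/dT2 = 11.3867
ln(dT1/dT2) = 2.4324
LMTD = 76.5290 / 2.4324 = 31.4618 K

31.4618 K


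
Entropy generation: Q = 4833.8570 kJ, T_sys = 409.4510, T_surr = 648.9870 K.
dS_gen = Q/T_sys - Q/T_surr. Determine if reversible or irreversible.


dS_sys = 4833.8570/409.4510 = 11.8057 kJ/K
dS_surr = -4833.8570/648.9870 = -7.4483 kJ/K
dS_gen = 11.8057 - 7.4483 = 4.3574 kJ/K (irreversible)

dS_gen = 4.3574 kJ/K, irreversible


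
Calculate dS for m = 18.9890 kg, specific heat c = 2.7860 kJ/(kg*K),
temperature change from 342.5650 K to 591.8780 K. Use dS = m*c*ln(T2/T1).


T2/T1 = 1.7278
ln(T2/T1) = 0.5468
dS = 18.9890 * 2.7860 * 0.5468 = 28.9296 kJ/K

28.9296 kJ/K


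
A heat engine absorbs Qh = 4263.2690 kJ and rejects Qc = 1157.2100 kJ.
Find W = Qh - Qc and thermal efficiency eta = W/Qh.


W = 4263.2690 - 1157.2100 = 3106.0590 kJ
eta = 3106.0590 / 4263.2690 = 0.7286 = 72.8563%

W = 3106.0590 kJ, eta = 72.8563%


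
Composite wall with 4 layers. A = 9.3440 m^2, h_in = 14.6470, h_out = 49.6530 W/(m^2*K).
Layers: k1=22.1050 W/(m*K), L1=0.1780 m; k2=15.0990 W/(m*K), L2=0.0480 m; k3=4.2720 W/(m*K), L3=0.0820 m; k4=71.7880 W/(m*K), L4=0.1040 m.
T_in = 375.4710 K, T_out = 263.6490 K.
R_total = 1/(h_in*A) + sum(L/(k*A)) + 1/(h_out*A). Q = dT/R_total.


R_conv_in = 1/(14.6470*9.3440) = 0.0073
R_1 = 0.1780/(22.1050*9.3440) = 0.0009
R_2 = 0.0480/(15.0990*9.3440) = 0.0003
R_3 = 0.0820/(4.2720*9.3440) = 0.0021
R_4 = 0.1040/(71.7880*9.3440) = 0.0002
R_conv_out = 1/(49.6530*9.3440) = 0.0022
R_total = 0.0129 K/W
Q = 111.8220 / 0.0129 = 8686.3520 W

R_total = 0.0129 K/W, Q = 8686.3520 W


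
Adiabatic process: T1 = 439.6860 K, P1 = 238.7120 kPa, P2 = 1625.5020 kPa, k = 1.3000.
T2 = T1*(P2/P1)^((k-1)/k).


(k-1)/k = 0.2308
(P2/P1)^exp = 1.5569
T2 = 439.6860 * 1.5569 = 684.5411 K

684.5411 K


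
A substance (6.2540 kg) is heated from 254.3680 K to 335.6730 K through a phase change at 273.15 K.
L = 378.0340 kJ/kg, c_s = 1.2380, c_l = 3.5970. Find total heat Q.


Q1 (sensible, solid) = 6.2540 * 1.2380 * 18.7820 = 145.4187 kJ
Q2 (latent) = 6.2540 * 378.0340 = 2364.2246 kJ
Q3 (sensible, liquid) = 6.2540 * 3.5970 * 62.5230 = 1406.4948 kJ
Q_total = 3916.1381 kJ

3916.1381 kJ


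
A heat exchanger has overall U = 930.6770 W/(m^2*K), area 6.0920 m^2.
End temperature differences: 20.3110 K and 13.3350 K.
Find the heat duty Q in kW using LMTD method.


LMTD = 16.5791 K
Q = 930.6770 * 6.0920 * 16.5791 = 93998.3243 W = 93.9983 kW

93.9983 kW


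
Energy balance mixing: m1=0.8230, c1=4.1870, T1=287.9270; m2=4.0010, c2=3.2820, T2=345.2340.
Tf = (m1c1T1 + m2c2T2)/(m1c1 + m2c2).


num = 5525.5329
den = 16.5772
Tf = 333.3216 K

333.3216 K


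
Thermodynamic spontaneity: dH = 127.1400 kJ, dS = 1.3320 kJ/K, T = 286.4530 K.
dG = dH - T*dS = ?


T*dS = 286.4530 * 1.3320 = 381.5554 kJ
dG = 127.1400 - 381.5554 = -254.4154 kJ (spontaneous)

dG = -254.4154 kJ, spontaneous


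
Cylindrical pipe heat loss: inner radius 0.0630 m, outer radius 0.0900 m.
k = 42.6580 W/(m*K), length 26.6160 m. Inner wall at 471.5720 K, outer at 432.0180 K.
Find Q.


dT = 39.5540 K
ln(ro/ri) = 0.3567
Q = 2*pi*42.6580*26.6160*39.5540 / 0.3567 = 791117.4311 W

791117.4311 W


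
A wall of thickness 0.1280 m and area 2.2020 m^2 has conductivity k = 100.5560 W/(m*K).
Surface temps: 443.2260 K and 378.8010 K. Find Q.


dT = 64.4250 K
Q = 100.5560 * 2.2020 * 64.4250 / 0.1280 = 111447.3539 W

111447.3539 W


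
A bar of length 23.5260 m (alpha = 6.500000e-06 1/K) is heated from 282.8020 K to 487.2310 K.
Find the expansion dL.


dT = 204.4290 K
dL = 6.500000e-06 * 23.5260 * 204.4290 = 0.031261 m
L_final = 23.557261 m

dL = 0.031261 m


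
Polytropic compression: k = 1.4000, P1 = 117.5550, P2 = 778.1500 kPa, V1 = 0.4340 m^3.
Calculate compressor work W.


(k-1)/k = 0.2857
(P2/P1)^exp = 1.7160
W = 3.5000 * 117.5550 * 0.4340 * (1.7160 - 1) = 127.8557 kJ

127.8557 kJ


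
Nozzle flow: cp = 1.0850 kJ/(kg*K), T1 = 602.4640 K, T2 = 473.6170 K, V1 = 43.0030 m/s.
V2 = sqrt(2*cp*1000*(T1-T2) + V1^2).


dT = 128.8470 K
2*cp*1000*dT = 279597.9900
V1^2 = 1849.2580
V2 = sqrt(281447.2480) = 530.5160 m/s

530.5160 m/s


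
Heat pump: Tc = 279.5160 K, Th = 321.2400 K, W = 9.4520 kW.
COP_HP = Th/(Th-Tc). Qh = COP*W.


COP = 321.2400 / 41.7240 = 7.6992
Qh = 7.6992 * 9.4520 = 72.7725 kW

COP = 7.6992, Qh = 72.7725 kW


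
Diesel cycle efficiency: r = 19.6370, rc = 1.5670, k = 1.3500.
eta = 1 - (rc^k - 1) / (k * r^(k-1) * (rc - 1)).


r^(k-1) = 2.8352
rc^k = 1.8338
eta = 0.6158 = 61.5807%

61.5807%


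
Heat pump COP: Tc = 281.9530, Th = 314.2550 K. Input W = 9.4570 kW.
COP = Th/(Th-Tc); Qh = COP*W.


COP = 314.2550 / 32.3020 = 9.7287
Qh = 9.7287 * 9.4570 = 92.0039 kW

COP = 9.7287, Qh = 92.0039 kW


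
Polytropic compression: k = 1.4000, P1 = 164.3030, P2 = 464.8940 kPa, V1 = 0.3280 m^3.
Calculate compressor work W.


(k-1)/k = 0.2857
(P2/P1)^exp = 1.3460
W = 3.5000 * 164.3030 * 0.3280 * (1.3460 - 1) = 65.2709 kJ

65.2709 kJ


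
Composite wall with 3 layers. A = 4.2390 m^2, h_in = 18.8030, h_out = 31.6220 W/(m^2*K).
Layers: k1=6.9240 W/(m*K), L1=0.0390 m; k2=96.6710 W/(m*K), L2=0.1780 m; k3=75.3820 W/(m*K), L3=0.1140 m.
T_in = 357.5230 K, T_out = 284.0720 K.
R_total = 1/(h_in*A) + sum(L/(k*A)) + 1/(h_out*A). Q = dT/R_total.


R_conv_in = 1/(18.8030*4.2390) = 0.0125
R_1 = 0.0390/(6.9240*4.2390) = 0.0013
R_2 = 0.1780/(96.6710*4.2390) = 0.0004
R_3 = 0.1140/(75.3820*4.2390) = 0.0004
R_conv_out = 1/(31.6220*4.2390) = 0.0075
R_total = 0.0221 K/W
Q = 73.4510 / 0.0221 = 3319.6473 W

R_total = 0.0221 K/W, Q = 3319.6473 W


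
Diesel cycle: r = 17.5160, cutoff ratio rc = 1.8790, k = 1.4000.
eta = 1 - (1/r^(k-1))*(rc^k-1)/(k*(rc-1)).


r^(k-1) = 3.1432
rc^k = 2.4182
eta = 0.6333 = 63.3347%

63.3347%


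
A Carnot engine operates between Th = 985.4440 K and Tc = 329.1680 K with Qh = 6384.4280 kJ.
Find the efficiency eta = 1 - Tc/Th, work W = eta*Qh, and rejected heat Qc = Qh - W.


eta = 1 - 329.1680/985.4440 = 0.6660
W = 0.6660 * 6384.4280 = 4251.8366 kJ
Qc = 6384.4280 - 4251.8366 = 2132.5914 kJ

eta = 66.5970%, W = 4251.8366 kJ, Qc = 2132.5914 kJ


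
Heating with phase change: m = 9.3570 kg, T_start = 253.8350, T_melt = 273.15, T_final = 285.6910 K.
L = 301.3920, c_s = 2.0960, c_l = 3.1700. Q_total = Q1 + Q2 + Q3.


Q1 (sensible, solid) = 9.3570 * 2.0960 * 19.3150 = 378.8110 kJ
Q2 (latent) = 9.3570 * 301.3920 = 2820.1249 kJ
Q3 (sensible, liquid) = 9.3570 * 3.1700 * 12.5410 = 371.9873 kJ
Q_total = 3570.9232 kJ

3570.9232 kJ


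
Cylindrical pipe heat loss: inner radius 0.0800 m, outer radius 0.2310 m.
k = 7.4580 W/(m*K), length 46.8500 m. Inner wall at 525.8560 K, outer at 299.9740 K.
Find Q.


dT = 225.8820 K
ln(ro/ri) = 1.0604
Q = 2*pi*7.4580*46.8500*225.8820 / 1.0604 = 467656.9608 W

467656.9608 W


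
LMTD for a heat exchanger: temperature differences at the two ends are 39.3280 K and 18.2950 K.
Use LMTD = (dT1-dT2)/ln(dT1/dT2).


dT1/dT2 = 2.1497
ln(dT1/dT2) = 0.7653
LMTD = 21.0330 / 0.7653 = 27.4830 K

27.4830 K


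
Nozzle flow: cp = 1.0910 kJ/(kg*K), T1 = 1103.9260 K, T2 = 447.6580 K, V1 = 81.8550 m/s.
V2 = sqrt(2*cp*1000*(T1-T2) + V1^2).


dT = 656.2680 K
2*cp*1000*dT = 1431976.7760
V1^2 = 6700.2410
V2 = sqrt(1438677.0170) = 1199.4486 m/s

1199.4486 m/s


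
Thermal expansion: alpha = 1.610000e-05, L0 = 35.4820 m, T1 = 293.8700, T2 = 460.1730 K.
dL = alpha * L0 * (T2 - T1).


dT = 166.3030 K
dL = 1.610000e-05 * 35.4820 * 166.3030 = 0.095002 m
L_final = 35.577002 m

dL = 0.095002 m


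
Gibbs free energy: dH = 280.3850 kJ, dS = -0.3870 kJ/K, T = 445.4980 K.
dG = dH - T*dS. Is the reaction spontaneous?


T*dS = 445.4980 * -0.3870 = -172.4077 kJ
dG = 280.3850 + 172.4077 = 452.7927 kJ (non-spontaneous)

dG = 452.7927 kJ, non-spontaneous


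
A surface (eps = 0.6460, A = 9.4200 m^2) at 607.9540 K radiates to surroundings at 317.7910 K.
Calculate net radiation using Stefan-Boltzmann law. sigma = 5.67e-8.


T^4 = 1.3661e+11
Tsurr^4 = 1.0199e+10
Q = 0.6460 * 5.67e-8 * 9.4200 * 1.2641e+11 = 43616.5247 W

43616.5247 W


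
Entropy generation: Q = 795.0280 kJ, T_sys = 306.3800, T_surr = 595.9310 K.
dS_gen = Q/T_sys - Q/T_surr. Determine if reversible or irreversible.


dS_sys = 795.0280/306.3800 = 2.5949 kJ/K
dS_surr = -795.0280/595.9310 = -1.3341 kJ/K
dS_gen = 2.5949 - 1.3341 = 1.2608 kJ/K (irreversible)

dS_gen = 1.2608 kJ/K, irreversible


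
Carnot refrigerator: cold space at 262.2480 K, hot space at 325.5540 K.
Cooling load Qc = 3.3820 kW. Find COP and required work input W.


COP = 262.2480 / 63.3060 = 4.1425
W = 3.3820 / 4.1425 = 0.8164 kW

COP = 4.1425, W = 0.8164 kW


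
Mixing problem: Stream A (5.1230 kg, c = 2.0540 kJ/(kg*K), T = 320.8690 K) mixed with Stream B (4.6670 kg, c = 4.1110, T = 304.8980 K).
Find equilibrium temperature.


num = 9226.1739
den = 29.7087
Tf = 310.5548 K

310.5548 K


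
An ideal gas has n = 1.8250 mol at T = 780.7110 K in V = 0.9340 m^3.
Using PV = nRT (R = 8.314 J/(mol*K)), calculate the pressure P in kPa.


P = nRT/V = 1.8250 * 8.314 * 780.7110 / 0.9340
= 11845.7670 / 0.9340 = 12682.8341 Pa = 12.6828 kPa

12.6828 kPa


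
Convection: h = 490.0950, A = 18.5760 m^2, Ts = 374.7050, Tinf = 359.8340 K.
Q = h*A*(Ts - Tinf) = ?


dT = 14.8710 K
Q = 490.0950 * 18.5760 * 14.8710 = 135385.6542 W

135385.6542 W


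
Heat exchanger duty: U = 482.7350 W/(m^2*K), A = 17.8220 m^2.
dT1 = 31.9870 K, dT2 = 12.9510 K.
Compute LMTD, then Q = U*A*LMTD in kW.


LMTD = 21.0539 K
Q = 482.7350 * 17.8220 * 21.0539 = 181132.8762 W = 181.1329 kW

181.1329 kW


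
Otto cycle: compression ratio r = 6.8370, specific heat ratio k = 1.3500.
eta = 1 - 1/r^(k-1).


r^(k-1) = 1.9598
eta = 1 - 1/1.9598 = 0.4897 = 48.9734%

48.9734%


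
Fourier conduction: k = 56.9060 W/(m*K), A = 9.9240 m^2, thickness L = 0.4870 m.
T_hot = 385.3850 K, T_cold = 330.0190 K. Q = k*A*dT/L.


dT = 55.3660 K
Q = 56.9060 * 9.9240 * 55.3660 / 0.4870 = 64203.5441 W

64203.5441 W


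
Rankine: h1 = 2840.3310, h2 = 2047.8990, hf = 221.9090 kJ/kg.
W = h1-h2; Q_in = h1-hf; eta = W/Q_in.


W = 792.4320 kJ/kg
Q_in = 2618.4220 kJ/kg
eta = 0.3026 = 30.2637%

eta = 30.2637%


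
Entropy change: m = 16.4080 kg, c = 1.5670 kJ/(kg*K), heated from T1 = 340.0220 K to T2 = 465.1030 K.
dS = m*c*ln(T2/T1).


T2/T1 = 1.3679
ln(T2/T1) = 0.3132
dS = 16.4080 * 1.5670 * 0.3132 = 8.0540 kJ/K

8.0540 kJ/K


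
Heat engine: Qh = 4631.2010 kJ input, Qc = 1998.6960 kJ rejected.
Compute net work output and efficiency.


W = 4631.2010 - 1998.6960 = 2632.5050 kJ
eta = 2632.5050 / 4631.2010 = 0.5684 = 56.8428%

W = 2632.5050 kJ, eta = 56.8428%


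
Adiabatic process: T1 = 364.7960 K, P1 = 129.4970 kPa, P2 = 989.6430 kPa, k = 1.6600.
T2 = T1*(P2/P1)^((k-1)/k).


(k-1)/k = 0.3976
(P2/P1)^exp = 2.2447
T2 = 364.7960 * 2.2447 = 818.8595 K

818.8595 K


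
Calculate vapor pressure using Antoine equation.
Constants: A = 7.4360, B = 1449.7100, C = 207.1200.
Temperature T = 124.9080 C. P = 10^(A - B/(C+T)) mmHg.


C+T = 332.0280
B/(C+T) = 4.3662
log10(P) = 7.4360 - 4.3662 = 3.0698
P = 10^3.0698 = 1174.2805 mmHg

1174.2805 mmHg


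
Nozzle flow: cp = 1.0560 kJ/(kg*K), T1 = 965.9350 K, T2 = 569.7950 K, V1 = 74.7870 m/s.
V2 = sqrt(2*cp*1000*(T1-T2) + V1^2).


dT = 396.1400 K
2*cp*1000*dT = 836647.6800
V1^2 = 5593.0954
V2 = sqrt(842240.7754) = 917.7368 m/s

917.7368 m/s


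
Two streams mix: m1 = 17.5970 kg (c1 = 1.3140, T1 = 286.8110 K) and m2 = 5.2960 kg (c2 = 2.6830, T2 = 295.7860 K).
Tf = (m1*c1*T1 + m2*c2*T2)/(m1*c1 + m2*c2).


num = 10834.6483
den = 37.3316
Tf = 290.2271 K

290.2271 K


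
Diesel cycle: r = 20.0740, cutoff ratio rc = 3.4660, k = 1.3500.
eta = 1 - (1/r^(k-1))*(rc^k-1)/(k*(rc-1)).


r^(k-1) = 2.8571
rc^k = 5.3551
eta = 0.5421 = 54.2121%

54.2121%


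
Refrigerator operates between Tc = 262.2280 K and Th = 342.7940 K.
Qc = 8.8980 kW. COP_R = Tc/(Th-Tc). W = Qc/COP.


COP = 262.2280 / 80.5660 = 3.2548
W = 8.8980 / 3.2548 = 2.7338 kW

COP = 3.2548, W = 2.7338 kW


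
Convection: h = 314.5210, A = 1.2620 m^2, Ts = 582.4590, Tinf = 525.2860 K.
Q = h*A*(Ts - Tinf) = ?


dT = 57.1730 K
Q = 314.5210 * 1.2620 * 57.1730 = 22693.4217 W

22693.4217 W


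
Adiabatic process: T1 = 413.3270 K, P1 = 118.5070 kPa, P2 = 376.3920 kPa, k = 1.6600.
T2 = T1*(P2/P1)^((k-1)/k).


(k-1)/k = 0.3976
(P2/P1)^exp = 1.5832
T2 = 413.3270 * 1.5832 = 654.3995 K

654.3995 K


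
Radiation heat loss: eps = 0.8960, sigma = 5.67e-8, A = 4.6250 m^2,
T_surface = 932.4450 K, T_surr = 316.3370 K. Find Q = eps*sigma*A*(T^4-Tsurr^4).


T^4 = 7.5595e+11
Tsurr^4 = 1.0014e+10
Q = 0.8960 * 5.67e-8 * 4.6250 * 7.4594e+11 = 175268.6734 W

175268.6734 W


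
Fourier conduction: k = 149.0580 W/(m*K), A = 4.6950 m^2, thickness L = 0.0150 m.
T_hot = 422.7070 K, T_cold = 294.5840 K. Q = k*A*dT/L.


dT = 128.1230 K
Q = 149.0580 * 4.6950 * 128.1230 / 0.0150 = 5977598.2959 W

5977598.2959 W


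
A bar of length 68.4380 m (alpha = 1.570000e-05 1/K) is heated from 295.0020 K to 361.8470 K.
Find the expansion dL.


dT = 66.8450 K
dL = 1.570000e-05 * 68.4380 * 66.8450 = 0.071823 m
L_final = 68.509823 m

dL = 0.071823 m


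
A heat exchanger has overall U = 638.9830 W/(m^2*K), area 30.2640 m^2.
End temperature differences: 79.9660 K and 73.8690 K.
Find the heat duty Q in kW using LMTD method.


LMTD = 76.8772 K
Q = 638.9830 * 30.2640 * 76.8772 = 1486665.4218 W = 1486.6654 kW

1486.6654 kW


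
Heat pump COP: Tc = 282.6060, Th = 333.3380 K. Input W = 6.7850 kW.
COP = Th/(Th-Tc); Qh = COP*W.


COP = 333.3380 / 50.7320 = 6.5706
Qh = 6.5706 * 6.7850 = 44.5813 kW

COP = 6.5706, Qh = 44.5813 kW


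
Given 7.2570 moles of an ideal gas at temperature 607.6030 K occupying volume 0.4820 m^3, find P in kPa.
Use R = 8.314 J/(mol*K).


P = nRT/V = 7.2570 * 8.314 * 607.6030 / 0.4820
= 36659.5435 / 0.4820 = 76057.1442 Pa = 76.0571 kPa

76.0571 kPa


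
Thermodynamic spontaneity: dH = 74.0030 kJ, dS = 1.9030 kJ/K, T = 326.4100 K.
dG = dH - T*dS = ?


T*dS = 326.4100 * 1.9030 = 621.1582 kJ
dG = 74.0030 - 621.1582 = -547.1552 kJ (spontaneous)

dG = -547.1552 kJ, spontaneous


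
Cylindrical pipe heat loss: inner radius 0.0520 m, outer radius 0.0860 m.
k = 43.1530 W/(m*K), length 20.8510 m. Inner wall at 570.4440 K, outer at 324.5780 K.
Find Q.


dT = 245.8660 K
ln(ro/ri) = 0.5031
Q = 2*pi*43.1530*20.8510*245.8660 / 0.5031 = 2762859.6254 W

2762859.6254 W


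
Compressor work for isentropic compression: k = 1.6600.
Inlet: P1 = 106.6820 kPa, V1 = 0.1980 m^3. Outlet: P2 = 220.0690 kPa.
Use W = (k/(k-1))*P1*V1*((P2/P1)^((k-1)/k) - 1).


(k-1)/k = 0.3976
(P2/P1)^exp = 1.3336
W = 2.5152 * 106.6820 * 0.1980 * (1.3336 - 1) = 17.7240 kJ

17.7240 kJ


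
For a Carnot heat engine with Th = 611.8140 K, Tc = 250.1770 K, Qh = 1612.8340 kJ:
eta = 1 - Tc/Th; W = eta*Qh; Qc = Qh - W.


eta = 1 - 250.1770/611.8140 = 0.5911
W = 0.5911 * 1612.8340 = 953.3297 kJ
Qc = 1612.8340 - 953.3297 = 659.5043 kJ

eta = 59.1090%, W = 953.3297 kJ, Qc = 659.5043 kJ


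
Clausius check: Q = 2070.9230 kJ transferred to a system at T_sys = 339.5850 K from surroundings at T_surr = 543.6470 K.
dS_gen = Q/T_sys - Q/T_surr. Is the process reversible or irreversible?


dS_sys = 2070.9230/339.5850 = 6.0984 kJ/K
dS_surr = -2070.9230/543.6470 = -3.8093 kJ/K
dS_gen = 6.0984 - 3.8093 = 2.2891 kJ/K (irreversible)

dS_gen = 2.2891 kJ/K, irreversible


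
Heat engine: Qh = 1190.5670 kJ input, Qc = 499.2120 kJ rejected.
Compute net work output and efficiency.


W = 1190.5670 - 499.2120 = 691.3550 kJ
eta = 691.3550 / 1190.5670 = 0.5807 = 58.0694%

W = 691.3550 kJ, eta = 58.0694%


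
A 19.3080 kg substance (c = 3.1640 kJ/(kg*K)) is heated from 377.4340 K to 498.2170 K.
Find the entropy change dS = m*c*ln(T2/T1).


T2/T1 = 1.3200
ln(T2/T1) = 0.2776
dS = 19.3080 * 3.1640 * 0.2776 = 16.9612 kJ/K

16.9612 kJ/K


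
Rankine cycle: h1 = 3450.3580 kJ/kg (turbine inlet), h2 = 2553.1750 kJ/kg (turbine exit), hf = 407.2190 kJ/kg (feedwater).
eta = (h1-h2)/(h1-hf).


W = 897.1830 kJ/kg
Q_in = 3043.1390 kJ/kg
eta = 0.2948 = 29.4822%

eta = 29.4822%


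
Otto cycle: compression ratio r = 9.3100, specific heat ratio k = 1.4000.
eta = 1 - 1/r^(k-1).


r^(k-1) = 2.4411
eta = 1 - 1/2.4411 = 0.5903 = 59.0343%

59.0343%


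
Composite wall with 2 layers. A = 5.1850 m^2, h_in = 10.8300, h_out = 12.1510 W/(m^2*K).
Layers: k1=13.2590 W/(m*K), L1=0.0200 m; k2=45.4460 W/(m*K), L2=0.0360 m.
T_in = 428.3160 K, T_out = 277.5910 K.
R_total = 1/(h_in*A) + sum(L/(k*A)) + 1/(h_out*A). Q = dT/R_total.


R_conv_in = 1/(10.8300*5.1850) = 0.0178
R_1 = 0.0200/(13.2590*5.1850) = 0.0003
R_2 = 0.0360/(45.4460*5.1850) = 0.0002
R_conv_out = 1/(12.1510*5.1850) = 0.0159
R_total = 0.0341 K/W
Q = 150.7250 / 0.0341 = 4416.9424 W

R_total = 0.0341 K/W, Q = 4416.9424 W


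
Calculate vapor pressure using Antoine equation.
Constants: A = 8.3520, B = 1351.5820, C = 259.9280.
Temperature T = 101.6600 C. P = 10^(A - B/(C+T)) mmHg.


C+T = 361.5880
B/(C+T) = 3.7379
log10(P) = 8.3520 - 3.7379 = 4.6141
P = 10^4.6141 = 41123.8603 mmHg

41123.8603 mmHg


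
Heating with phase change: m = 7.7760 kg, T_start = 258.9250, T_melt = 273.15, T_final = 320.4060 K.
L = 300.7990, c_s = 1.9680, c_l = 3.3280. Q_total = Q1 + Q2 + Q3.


Q1 (sensible, solid) = 7.7760 * 1.9680 * 14.2250 = 217.6876 kJ
Q2 (latent) = 7.7760 * 300.7990 = 2339.0130 kJ
Q3 (sensible, liquid) = 7.7760 * 3.3280 * 47.2560 = 1222.9157 kJ
Q_total = 3779.6163 kJ

3779.6163 kJ


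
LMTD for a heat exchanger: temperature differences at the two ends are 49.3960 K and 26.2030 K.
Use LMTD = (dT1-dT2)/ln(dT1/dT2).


dT1/dT2 = 1.8851
ln(dT1/dT2) = 0.6340
LMTD = 23.1930 / 0.6340 = 36.5823 K

36.5823 K


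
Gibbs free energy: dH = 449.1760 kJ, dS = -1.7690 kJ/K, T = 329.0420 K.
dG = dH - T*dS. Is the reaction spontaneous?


T*dS = 329.0420 * -1.7690 = -582.0753 kJ
dG = 449.1760 + 582.0753 = 1031.2513 kJ (non-spontaneous)

dG = 1031.2513 kJ, non-spontaneous


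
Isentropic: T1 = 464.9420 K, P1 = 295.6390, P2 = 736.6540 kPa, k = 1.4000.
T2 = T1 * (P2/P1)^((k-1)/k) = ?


(k-1)/k = 0.2857
(P2/P1)^exp = 1.2980
T2 = 464.9420 * 1.2980 = 603.5108 K

603.5108 K


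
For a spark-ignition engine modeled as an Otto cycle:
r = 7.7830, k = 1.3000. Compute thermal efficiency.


r^(k-1) = 1.8507
eta = 1 - 1/1.8507 = 0.4597 = 45.9674%

45.9674%


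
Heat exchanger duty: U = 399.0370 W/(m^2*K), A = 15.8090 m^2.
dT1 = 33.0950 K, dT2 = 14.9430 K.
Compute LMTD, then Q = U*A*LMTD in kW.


LMTD = 22.8287 K
Q = 399.0370 * 15.8090 * 22.8287 = 144012.0580 W = 144.0121 kW

144.0121 kW


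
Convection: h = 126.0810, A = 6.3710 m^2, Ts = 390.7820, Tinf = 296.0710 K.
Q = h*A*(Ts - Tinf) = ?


dT = 94.7110 K
Q = 126.0810 * 6.3710 * 94.7110 = 76077.7521 W

76077.7521 W


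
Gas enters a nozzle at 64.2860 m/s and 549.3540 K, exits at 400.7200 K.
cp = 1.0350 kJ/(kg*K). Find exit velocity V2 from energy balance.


dT = 148.6340 K
2*cp*1000*dT = 307672.3800
V1^2 = 4132.6898
V2 = sqrt(311805.0698) = 558.3951 m/s

558.3951 m/s


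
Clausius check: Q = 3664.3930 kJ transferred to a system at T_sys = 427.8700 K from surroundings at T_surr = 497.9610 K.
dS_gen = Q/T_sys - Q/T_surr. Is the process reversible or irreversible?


dS_sys = 3664.3930/427.8700 = 8.5643 kJ/K
dS_surr = -3664.3930/497.9610 = -7.3588 kJ/K
dS_gen = 8.5643 - 7.3588 = 1.2055 kJ/K (irreversible)

dS_gen = 1.2055 kJ/K, irreversible


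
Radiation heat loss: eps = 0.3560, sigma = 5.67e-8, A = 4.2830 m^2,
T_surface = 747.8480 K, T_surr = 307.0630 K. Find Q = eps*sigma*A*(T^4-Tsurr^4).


T^4 = 3.1279e+11
Tsurr^4 = 8.8902e+09
Q = 0.3560 * 5.67e-8 * 4.2830 * 3.0390e+11 = 26273.1468 W

26273.1468 W


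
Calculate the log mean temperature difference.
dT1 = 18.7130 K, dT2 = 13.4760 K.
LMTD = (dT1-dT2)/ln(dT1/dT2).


dT1/dT2 = 1.3886
ln(dT1/dT2) = 0.3283
LMTD = 5.2370 / 0.3283 = 15.9515 K

15.9515 K


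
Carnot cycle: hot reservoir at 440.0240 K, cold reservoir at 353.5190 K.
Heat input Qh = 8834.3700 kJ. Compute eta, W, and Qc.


eta = 1 - 353.5190/440.0240 = 0.1966
W = 0.1966 * 8834.3700 = 1736.7625 kJ
Qc = 8834.3700 - 1736.7625 = 7097.6075 kJ

eta = 19.6592%, W = 1736.7625 kJ, Qc = 7097.6075 kJ


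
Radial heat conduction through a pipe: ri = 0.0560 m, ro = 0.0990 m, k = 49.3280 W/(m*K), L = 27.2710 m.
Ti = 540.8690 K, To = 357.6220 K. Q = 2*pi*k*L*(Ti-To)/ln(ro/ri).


dT = 183.2470 K
ln(ro/ri) = 0.5698
Q = 2*pi*49.3280*27.2710*183.2470 / 0.5698 = 2718398.5933 W

2718398.5933 W


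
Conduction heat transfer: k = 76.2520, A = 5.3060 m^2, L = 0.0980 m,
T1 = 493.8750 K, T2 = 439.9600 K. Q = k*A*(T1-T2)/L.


dT = 53.9150 K
Q = 76.2520 * 5.3060 * 53.9150 / 0.0980 = 222588.1391 W

222588.1391 W


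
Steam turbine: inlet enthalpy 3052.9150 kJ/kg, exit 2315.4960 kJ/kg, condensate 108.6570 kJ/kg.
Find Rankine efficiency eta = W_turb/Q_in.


W = 737.4190 kJ/kg
Q_in = 2944.2580 kJ/kg
eta = 0.2505 = 25.0460%

eta = 25.0460%


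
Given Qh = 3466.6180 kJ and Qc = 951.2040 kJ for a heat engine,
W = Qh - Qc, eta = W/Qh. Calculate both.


W = 3466.6180 - 951.2040 = 2515.4140 kJ
eta = 2515.4140 / 3466.6180 = 0.7256 = 72.5610%

W = 2515.4140 kJ, eta = 72.5610%


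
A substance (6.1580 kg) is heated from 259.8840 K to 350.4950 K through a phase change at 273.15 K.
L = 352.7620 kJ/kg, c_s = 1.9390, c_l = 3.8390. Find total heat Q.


Q1 (sensible, solid) = 6.1580 * 1.9390 * 13.2660 = 158.4008 kJ
Q2 (latent) = 6.1580 * 352.7620 = 2172.3084 kJ
Q3 (sensible, liquid) = 6.1580 * 3.8390 * 77.3450 = 1828.4793 kJ
Q_total = 4159.1885 kJ

4159.1885 kJ


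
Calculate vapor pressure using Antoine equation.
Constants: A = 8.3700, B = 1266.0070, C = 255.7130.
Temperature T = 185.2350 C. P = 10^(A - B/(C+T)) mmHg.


C+T = 440.9480
B/(C+T) = 2.8711
log10(P) = 8.3700 - 2.8711 = 5.4989
P = 10^5.4989 = 315425.8521 mmHg

315425.8521 mmHg


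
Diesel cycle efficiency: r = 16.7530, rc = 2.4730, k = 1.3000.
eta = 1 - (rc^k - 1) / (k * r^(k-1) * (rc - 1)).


r^(k-1) = 2.3293
rc^k = 3.2448
eta = 0.4967 = 49.6721%

49.6721%


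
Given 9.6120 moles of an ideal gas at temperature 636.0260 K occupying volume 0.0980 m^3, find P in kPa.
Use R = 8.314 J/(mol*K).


P = nRT/V = 9.6120 * 8.314 * 636.0260 / 0.0980
= 50827.4886 / 0.0980 = 518647.8430 Pa = 518.6478 kPa

518.6478 kPa


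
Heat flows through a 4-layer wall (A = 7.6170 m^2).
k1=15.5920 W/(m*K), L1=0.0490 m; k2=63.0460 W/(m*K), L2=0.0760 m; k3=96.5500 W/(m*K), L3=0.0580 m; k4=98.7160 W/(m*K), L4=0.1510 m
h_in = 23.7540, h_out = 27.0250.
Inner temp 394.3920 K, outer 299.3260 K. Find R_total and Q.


R_conv_in = 1/(23.7540*7.6170) = 0.0055
R_1 = 0.0490/(15.5920*7.6170) = 0.0004
R_2 = 0.0760/(63.0460*7.6170) = 0.0002
R_3 = 0.0580/(96.5500*7.6170) = 7.8866e-05
R_4 = 0.1510/(98.7160*7.6170) = 0.0002
R_conv_out = 1/(27.0250*7.6170) = 0.0049
R_total = 0.0112 K/W
Q = 95.0660 / 0.0112 = 8461.3535 W

R_total = 0.0112 K/W, Q = 8461.3535 W


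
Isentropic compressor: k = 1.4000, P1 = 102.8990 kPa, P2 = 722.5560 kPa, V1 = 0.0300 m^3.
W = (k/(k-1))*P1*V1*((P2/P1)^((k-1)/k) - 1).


(k-1)/k = 0.2857
(P2/P1)^exp = 1.7452
W = 3.5000 * 102.8990 * 0.0300 * (1.7452 - 1) = 8.0515 kJ

8.0515 kJ


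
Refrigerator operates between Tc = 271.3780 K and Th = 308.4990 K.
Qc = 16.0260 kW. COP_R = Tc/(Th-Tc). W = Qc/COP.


COP = 271.3780 / 37.1210 = 7.3106
W = 16.0260 / 7.3106 = 2.1921 kW

COP = 7.3106, W = 2.1921 kW


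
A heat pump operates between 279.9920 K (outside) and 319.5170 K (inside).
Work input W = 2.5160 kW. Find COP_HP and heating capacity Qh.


COP = 319.5170 / 39.5250 = 8.0839
Qh = 8.0839 * 2.5160 = 20.3391 kW

COP = 8.0839, Qh = 20.3391 kW


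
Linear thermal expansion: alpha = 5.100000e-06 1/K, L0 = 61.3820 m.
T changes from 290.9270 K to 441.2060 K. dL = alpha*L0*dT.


dT = 150.2790 K
dL = 5.100000e-06 * 61.3820 * 150.2790 = 0.047045 m
L_final = 61.429045 m

dL = 0.047045 m


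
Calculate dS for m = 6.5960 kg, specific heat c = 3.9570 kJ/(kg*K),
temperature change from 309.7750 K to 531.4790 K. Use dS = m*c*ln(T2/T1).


T2/T1 = 1.7157
ln(T2/T1) = 0.5398
dS = 6.5960 * 3.9570 * 0.5398 = 14.0894 kJ/K

14.0894 kJ/K


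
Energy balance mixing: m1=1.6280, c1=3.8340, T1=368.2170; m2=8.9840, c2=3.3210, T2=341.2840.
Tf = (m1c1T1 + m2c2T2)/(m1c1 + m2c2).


num = 12480.8222
den = 36.0776
Tf = 345.9437 K

345.9437 K


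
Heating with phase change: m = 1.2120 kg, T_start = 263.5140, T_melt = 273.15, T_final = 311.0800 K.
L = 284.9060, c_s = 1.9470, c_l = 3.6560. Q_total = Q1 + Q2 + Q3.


Q1 (sensible, solid) = 1.2120 * 1.9470 * 9.6360 = 22.7387 kJ
Q2 (latent) = 1.2120 * 284.9060 = 345.3061 kJ
Q3 (sensible, liquid) = 1.2120 * 3.6560 * 37.9300 = 168.0706 kJ
Q_total = 536.1153 kJ

536.1153 kJ


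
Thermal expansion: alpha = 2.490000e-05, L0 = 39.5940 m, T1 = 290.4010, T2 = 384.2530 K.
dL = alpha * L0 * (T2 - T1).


dT = 93.8520 K
dL = 2.490000e-05 * 39.5940 * 93.8520 = 0.092528 m
L_final = 39.686528 m

dL = 0.092528 m


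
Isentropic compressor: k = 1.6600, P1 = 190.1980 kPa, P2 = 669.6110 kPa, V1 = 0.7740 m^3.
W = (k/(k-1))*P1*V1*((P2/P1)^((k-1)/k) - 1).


(k-1)/k = 0.3976
(P2/P1)^exp = 1.6494
W = 2.5152 * 190.1980 * 0.7740 * (1.6494 - 1) = 240.4541 kJ

240.4541 kJ


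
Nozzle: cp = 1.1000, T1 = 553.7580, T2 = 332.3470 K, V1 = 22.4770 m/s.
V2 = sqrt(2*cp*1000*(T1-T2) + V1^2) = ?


dT = 221.4110 K
2*cp*1000*dT = 487104.2000
V1^2 = 505.2155
V2 = sqrt(487609.4155) = 698.2904 m/s

698.2904 m/s


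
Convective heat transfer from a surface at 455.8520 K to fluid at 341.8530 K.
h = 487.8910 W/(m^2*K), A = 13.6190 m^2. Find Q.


dT = 113.9990 K
Q = 487.8910 * 13.6190 * 113.9990 = 757476.3337 W

757476.3337 W


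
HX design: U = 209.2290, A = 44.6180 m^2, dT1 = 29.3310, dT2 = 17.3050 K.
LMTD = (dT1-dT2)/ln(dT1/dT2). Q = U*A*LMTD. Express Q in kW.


LMTD = 22.7916 K
Q = 209.2290 * 44.6180 * 22.7916 = 212768.6544 W = 212.7687 kW

212.7687 kW


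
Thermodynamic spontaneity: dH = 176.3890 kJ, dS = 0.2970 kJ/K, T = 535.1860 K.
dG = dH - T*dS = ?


T*dS = 535.1860 * 0.2970 = 158.9502 kJ
dG = 176.3890 - 158.9502 = 17.4388 kJ (non-spontaneous)

dG = 17.4388 kJ, non-spontaneous


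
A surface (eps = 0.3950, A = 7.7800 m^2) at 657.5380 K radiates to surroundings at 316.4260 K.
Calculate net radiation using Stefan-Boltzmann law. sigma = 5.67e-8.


T^4 = 1.8693e+11
Tsurr^4 = 1.0025e+10
Q = 0.3950 * 5.67e-8 * 7.7800 * 1.7691e+11 = 30825.0853 W

30825.0853 W


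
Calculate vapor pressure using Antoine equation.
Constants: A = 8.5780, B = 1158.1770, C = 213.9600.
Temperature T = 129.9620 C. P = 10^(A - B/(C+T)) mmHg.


C+T = 343.9220
B/(C+T) = 3.3676
log10(P) = 8.5780 - 3.3676 = 5.2104
P = 10^5.2104 = 162346.4593 mmHg

162346.4593 mmHg


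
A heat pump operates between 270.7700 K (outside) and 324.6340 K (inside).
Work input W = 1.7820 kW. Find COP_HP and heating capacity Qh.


COP = 324.6340 / 53.8640 = 6.0269
Qh = 6.0269 * 1.7820 = 10.7400 kW

COP = 6.0269, Qh = 10.7400 kW


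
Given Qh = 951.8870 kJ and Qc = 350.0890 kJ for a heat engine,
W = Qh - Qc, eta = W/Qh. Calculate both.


W = 951.8870 - 350.0890 = 601.7980 kJ
eta = 601.7980 / 951.8870 = 0.6322 = 63.2216%

W = 601.7980 kJ, eta = 63.2216%


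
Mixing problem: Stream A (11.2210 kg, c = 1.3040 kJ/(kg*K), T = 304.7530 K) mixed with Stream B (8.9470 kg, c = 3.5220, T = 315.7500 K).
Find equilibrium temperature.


num = 14408.9057
den = 46.1435
Tf = 312.2628 K

312.2628 K


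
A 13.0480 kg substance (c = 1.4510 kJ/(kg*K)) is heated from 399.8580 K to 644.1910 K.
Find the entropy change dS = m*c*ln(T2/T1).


T2/T1 = 1.6110
ln(T2/T1) = 0.4769
dS = 13.0480 * 1.4510 * 0.4769 = 9.0287 kJ/K

9.0287 kJ/K


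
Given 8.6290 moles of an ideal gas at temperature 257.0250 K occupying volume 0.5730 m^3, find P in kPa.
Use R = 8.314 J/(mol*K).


P = nRT/V = 8.6290 * 8.314 * 257.0250 / 0.5730
= 18439.3606 / 0.5730 = 32180.3850 Pa = 32.1804 kPa

32.1804 kPa


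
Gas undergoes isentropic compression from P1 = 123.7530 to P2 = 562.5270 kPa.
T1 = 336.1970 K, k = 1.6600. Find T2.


(k-1)/k = 0.3976
(P2/P1)^exp = 1.8258
T2 = 336.1970 * 1.8258 = 613.8247 K

613.8247 K


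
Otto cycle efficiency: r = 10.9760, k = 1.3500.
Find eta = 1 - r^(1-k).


r^(k-1) = 2.3129
eta = 1 - 1/2.3129 = 0.5676 = 56.7641%

56.7641%


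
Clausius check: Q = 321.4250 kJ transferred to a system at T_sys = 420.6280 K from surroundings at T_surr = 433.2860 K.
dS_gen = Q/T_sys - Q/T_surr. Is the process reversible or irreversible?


dS_sys = 321.4250/420.6280 = 0.7642 kJ/K
dS_surr = -321.4250/433.2860 = -0.7418 kJ/K
dS_gen = 0.7642 - 0.7418 = 0.0223 kJ/K (irreversible)

dS_gen = 0.0223 kJ/K, irreversible


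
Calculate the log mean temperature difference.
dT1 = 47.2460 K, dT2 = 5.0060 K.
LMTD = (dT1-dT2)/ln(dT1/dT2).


dT1/dT2 = 9.4379
ln(dT1/dT2) = 2.2447
LMTD = 42.2400 / 2.2447 = 18.8174 K

18.8174 K


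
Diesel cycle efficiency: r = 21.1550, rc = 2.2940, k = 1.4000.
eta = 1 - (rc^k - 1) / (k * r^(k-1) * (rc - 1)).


r^(k-1) = 3.3897
rc^k = 3.1976
eta = 0.6421 = 64.2125%

64.2125%


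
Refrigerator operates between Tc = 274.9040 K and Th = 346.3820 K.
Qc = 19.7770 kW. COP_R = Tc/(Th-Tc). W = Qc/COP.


COP = 274.9040 / 71.4780 = 3.8460
W = 19.7770 / 3.8460 = 5.1422 kW

COP = 3.8460, W = 5.1422 kW


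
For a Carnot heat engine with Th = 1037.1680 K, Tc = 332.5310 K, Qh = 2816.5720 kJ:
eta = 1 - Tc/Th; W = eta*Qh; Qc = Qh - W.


eta = 1 - 332.5310/1037.1680 = 0.6794
W = 0.6794 * 2816.5720 = 1913.5384 kJ
Qc = 2816.5720 - 1913.5384 = 903.0336 kJ

eta = 67.9386%, W = 1913.5384 kJ, Qc = 903.0336 kJ


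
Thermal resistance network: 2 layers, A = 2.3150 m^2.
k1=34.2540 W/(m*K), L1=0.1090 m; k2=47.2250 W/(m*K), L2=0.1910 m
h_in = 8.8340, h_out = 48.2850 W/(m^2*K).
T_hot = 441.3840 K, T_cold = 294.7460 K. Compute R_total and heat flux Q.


R_conv_in = 1/(8.8340*2.3150) = 0.0489
R_1 = 0.1090/(34.2540*2.3150) = 0.0014
R_2 = 0.1910/(47.2250*2.3150) = 0.0017
R_conv_out = 1/(48.2850*2.3150) = 0.0089
R_total = 0.0610 K/W
Q = 146.6380 / 0.0610 = 2405.2481 W

R_total = 0.0610 K/W, Q = 2405.2481 W


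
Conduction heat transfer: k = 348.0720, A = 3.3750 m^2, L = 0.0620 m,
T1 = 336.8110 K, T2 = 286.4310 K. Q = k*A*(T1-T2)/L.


dT = 50.3800 K
Q = 348.0720 * 3.3750 * 50.3800 / 0.0620 = 954573.4248 W

954573.4248 W


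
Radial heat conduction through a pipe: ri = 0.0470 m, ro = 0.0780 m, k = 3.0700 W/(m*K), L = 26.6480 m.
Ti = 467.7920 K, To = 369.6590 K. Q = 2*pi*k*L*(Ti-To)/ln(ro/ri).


dT = 98.1330 K
ln(ro/ri) = 0.5066
Q = 2*pi*3.0700*26.6480*98.1330 / 0.5066 = 99578.5954 W

99578.5954 W


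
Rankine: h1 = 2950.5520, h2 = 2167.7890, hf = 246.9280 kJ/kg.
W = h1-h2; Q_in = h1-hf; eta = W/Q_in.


W = 782.7630 kJ/kg
Q_in = 2703.6240 kJ/kg
eta = 0.2895 = 28.9524%

eta = 28.9524%


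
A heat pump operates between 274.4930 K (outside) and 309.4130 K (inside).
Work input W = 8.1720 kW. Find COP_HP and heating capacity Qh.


COP = 309.4130 / 34.9200 = 8.8606
Qh = 8.8606 * 8.1720 = 72.4090 kW

COP = 8.8606, Qh = 72.4090 kW


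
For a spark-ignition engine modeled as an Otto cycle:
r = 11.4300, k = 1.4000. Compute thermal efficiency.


r^(k-1) = 2.6498
eta = 1 - 1/2.6498 = 0.6226 = 62.2618%

62.2618%


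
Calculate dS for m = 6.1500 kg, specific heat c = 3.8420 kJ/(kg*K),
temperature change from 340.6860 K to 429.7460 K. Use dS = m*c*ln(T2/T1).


T2/T1 = 1.2614
ln(T2/T1) = 0.2322
dS = 6.1500 * 3.8420 * 0.2322 = 5.4873 kJ/K

5.4873 kJ/K


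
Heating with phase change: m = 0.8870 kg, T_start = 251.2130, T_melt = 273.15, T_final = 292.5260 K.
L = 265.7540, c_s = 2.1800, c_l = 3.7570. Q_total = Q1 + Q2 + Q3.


Q1 (sensible, solid) = 0.8870 * 2.1800 * 21.9370 = 42.4187 kJ
Q2 (latent) = 0.8870 * 265.7540 = 235.7238 kJ
Q3 (sensible, liquid) = 0.8870 * 3.7570 * 19.3760 = 64.5697 kJ
Q_total = 342.7122 kJ

342.7122 kJ


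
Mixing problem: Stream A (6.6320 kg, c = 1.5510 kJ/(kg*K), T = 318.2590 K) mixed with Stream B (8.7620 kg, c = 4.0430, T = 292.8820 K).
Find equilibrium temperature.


num = 13648.9622
den = 45.7110
Tf = 298.5925 K

298.5925 K


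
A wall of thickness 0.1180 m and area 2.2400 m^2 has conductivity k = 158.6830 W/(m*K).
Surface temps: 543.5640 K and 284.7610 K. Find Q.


dT = 258.8030 K
Q = 158.6830 * 2.2400 * 258.8030 / 0.1180 = 779589.0309 W

779589.0309 W


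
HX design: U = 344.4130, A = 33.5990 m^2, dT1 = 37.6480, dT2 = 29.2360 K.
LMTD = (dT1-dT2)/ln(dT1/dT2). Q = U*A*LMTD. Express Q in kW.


LMTD = 33.2649 K
Q = 344.4130 * 33.5990 * 33.2649 = 384939.4104 W = 384.9394 kW

384.9394 kW


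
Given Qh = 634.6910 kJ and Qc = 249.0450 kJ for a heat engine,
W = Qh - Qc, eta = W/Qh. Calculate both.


W = 634.6910 - 249.0450 = 385.6460 kJ
eta = 385.6460 / 634.6910 = 0.6076 = 60.7612%

W = 385.6460 kJ, eta = 60.7612%


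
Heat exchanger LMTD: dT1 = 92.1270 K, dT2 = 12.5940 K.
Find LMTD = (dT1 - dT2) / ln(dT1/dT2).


dT1/dT2 = 7.3152
ln(dT1/dT2) = 1.9899
LMTD = 79.5330 / 1.9899 = 39.9674 K

39.9674 K


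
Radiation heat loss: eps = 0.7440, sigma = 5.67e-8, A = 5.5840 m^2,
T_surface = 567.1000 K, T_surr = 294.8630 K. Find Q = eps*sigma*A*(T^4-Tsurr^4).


T^4 = 1.0343e+11
Tsurr^4 = 7.5593e+09
Q = 0.7440 * 5.67e-8 * 5.5840 * 9.5869e+10 = 22582.8514 W

22582.8514 W
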